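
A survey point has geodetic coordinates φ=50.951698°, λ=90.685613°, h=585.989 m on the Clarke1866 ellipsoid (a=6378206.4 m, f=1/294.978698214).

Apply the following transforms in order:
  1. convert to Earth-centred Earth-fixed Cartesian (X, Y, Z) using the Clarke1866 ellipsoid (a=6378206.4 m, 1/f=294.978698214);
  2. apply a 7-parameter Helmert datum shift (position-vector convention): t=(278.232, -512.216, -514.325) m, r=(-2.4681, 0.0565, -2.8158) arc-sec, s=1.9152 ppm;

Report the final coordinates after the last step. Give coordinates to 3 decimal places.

X=-47848.813 m, Y=4025975.607 m, Z=4929859.101 m

start: φ=50.951698°, λ=90.685613°, h=585.989 m
→ ECEF (a=6378206.400, f=1/294.978698214): X=-48183.2694, Y=4026420.4577, Z=4930412.1488
→ Helmert 7p (PV): X=-47848.8128, Y=4025975.6068, Z=4929859.1008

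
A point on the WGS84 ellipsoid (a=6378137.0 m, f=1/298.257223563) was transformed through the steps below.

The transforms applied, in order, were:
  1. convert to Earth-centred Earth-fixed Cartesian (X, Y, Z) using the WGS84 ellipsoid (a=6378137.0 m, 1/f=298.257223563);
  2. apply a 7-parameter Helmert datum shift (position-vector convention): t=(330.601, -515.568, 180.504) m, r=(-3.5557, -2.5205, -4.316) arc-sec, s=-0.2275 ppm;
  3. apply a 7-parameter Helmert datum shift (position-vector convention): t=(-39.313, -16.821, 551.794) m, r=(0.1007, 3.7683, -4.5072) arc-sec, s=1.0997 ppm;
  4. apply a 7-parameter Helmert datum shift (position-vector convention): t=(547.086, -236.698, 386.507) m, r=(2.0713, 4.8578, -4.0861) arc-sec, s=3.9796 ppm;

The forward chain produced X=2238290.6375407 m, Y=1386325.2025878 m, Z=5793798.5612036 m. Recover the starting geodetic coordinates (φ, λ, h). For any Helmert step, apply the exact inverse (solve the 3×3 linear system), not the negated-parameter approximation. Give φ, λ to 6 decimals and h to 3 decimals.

start: X=2238290.6375, Y=1386325.2026, Z=5793798.5612 m
→ Helmert⁻¹: X=2237570.7339, Y=1386658.8861, Z=5793427.7717
→ Helmert⁻¹: X=2237471.4522, Y=1386725.9025, Z=5792909.8072
→ Helmert⁻¹: X=2237183.1193, Y=1387188.7401, Z=5792727.1963
→ geod (Bowring, a=6378137.000): φ=65.70640300°, λ=31.80141400°, h=2382.7930 m

φ=65.706403°, λ=31.801414°, h=2382.793 m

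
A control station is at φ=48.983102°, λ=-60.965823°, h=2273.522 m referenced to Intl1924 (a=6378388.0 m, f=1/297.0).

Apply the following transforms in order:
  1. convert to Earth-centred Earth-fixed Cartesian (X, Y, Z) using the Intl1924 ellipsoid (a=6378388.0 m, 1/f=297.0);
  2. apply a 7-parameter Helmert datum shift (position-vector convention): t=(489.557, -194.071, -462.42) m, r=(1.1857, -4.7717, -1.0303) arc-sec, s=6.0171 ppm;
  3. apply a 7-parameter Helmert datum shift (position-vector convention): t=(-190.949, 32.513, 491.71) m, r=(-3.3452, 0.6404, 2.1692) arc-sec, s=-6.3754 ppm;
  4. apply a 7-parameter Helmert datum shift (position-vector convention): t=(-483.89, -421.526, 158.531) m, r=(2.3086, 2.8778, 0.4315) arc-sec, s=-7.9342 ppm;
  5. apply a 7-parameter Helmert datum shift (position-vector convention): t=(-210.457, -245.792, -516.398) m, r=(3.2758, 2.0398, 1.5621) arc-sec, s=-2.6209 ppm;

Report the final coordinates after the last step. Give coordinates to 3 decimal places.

start: φ=48.983102°, λ=-60.965823°, h=2273.522 m
→ ECEF (a=6378388.000, f=1/297.0): X=2036228.6133, Y=-3668291.5362, Z=4791131.8502
→ Helmert 7p (PV): X=2036601.2611, Y=-3668545.3925, Z=4790724.2780
→ Helmert 7p (PV): X=2036450.7822, Y=-3668390.3777, Z=4791238.6182
→ Helmert 7p (PV): X=2036025.2554, Y=-3668832.1629, Z=4791289.6644
→ Helmert 7p (PV): X=2035884.6292, Y=-3669129.0127, Z=4790682.3078

X=2035884.629 m, Y=-3669129.013 m, Z=4790682.308 m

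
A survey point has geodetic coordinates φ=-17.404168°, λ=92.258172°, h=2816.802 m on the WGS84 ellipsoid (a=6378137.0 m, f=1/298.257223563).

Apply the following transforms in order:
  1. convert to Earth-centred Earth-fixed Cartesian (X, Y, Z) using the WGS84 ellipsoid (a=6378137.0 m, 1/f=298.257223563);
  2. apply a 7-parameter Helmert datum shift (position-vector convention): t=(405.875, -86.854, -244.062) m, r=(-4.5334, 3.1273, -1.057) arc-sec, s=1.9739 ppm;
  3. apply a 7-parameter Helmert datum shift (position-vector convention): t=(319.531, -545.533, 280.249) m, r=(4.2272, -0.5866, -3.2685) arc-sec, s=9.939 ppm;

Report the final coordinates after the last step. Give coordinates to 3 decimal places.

X=-239158.928 m, Y=6085360.513 m, Z=-1896397.332 m

start: φ=-17.404168°, λ=92.258172°, h=2816.802 m
→ ECEF (a=6378137.000, f=1/298.257223563): X=-239985.7456, Y=6085918.1808, Z=-1896404.8445
→ Helmert 7p (PV): X=-239577.9096, Y=6085802.8893, Z=-1896782.7711
→ Helmert 7p (PV): X=-239158.9281, Y=6085360.5126, Z=-1896397.3316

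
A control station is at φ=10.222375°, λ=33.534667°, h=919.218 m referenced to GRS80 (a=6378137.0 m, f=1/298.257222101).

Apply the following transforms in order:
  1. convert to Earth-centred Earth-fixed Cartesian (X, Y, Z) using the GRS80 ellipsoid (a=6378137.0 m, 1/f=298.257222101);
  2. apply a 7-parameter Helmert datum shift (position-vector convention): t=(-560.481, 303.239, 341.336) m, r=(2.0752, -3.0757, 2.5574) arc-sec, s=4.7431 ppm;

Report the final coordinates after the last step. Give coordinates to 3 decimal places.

start: φ=10.222375°, λ=33.534667°, h=919.218 m
→ ECEF (a=6378137.000, f=1/298.257222101): X=5233420.5463, Y=3468481.0377, Z=1124626.2209
→ Helmert 7p (PV): X=5232825.1135, Y=3468854.3008, Z=1125085.8252

X=5232825.114 m, Y=3468854.301 m, Z=1125085.825 m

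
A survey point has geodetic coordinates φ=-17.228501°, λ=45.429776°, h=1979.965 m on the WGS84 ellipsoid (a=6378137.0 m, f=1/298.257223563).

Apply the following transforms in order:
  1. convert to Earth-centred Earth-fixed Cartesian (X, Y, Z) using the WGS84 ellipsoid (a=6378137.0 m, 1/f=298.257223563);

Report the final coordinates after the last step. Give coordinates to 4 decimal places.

X=4277814.6810 m, Y=4342476.7536 m, Z=-1877588.3743 m

start: φ=-17.228501°, λ=45.429776°, h=1979.965 m
→ ECEF (a=6378137.000, f=1/298.257223563): X=4277814.6810, Y=4342476.7536, Z=-1877588.3743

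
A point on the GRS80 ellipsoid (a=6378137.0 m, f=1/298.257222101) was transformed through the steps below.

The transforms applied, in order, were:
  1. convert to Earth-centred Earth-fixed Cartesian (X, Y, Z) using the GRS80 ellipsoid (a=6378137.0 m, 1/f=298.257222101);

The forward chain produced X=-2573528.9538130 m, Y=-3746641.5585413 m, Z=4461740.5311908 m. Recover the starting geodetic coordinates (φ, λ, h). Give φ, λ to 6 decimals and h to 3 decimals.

start: X=-2573528.9538, Y=-3746641.5585, Z=4461740.5312 m
→ geod (Bowring, a=6378137.000): φ=44.66039600°, λ=-124.48476600°, h=1646.0700 m

φ=44.660396°, λ=-124.484766°, h=1646.070 m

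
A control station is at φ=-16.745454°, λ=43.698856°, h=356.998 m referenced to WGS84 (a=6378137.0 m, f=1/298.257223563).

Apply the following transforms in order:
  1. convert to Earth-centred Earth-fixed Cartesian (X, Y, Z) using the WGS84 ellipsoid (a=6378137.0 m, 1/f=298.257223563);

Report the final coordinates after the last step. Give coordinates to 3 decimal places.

X=4417201.569 m, Y=4221000.771 m, Z=-1825978.891 m

start: φ=-16.745454°, λ=43.698856°, h=356.998 m
→ ECEF (a=6378137.000, f=1/298.257223563): X=4417201.5692, Y=4221000.7712, Z=-1825978.8915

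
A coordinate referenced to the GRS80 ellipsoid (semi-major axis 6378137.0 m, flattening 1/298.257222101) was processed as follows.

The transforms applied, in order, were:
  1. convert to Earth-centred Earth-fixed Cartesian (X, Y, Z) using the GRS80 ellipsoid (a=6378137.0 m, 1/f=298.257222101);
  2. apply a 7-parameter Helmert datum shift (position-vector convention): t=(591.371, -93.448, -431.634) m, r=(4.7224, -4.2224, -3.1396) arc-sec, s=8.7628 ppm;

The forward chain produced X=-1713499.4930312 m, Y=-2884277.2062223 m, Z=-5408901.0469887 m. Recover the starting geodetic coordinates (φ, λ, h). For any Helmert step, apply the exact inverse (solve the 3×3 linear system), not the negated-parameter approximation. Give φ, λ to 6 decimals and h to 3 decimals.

φ=-58.357389°, λ=-120.722989°, h=1872.916 m

start: X=-1713499.4930, Y=-2884277.2062, Z=-5408901.0470 m
→ Helmert⁻¹: X=-1714142.6538, Y=-2884308.3989, Z=-5408320.8945
→ geod (Bowring, a=6378137.000): φ=-58.35738900°, λ=-120.72298900°, h=1872.9160 m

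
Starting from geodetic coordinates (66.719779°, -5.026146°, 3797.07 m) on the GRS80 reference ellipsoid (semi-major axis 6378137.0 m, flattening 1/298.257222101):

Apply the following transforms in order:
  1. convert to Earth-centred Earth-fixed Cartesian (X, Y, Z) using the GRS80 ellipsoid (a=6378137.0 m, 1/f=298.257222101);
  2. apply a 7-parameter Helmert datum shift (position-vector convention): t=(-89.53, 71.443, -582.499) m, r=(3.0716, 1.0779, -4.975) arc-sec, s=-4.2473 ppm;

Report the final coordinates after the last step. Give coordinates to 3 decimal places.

X=2519670.374 m, Y=-221683.204 m, Z=5838996.778 m

start: φ=66.719779°, λ=-5.026146°, h=3797.070 m
→ ECEF (a=6378137.000, f=1/298.257222101): X=2519745.4342, Y=-221607.8530, Z=5839620.5470
→ Helmert 7p (PV): X=2519670.3736, Y=-221683.2040, Z=5838996.7777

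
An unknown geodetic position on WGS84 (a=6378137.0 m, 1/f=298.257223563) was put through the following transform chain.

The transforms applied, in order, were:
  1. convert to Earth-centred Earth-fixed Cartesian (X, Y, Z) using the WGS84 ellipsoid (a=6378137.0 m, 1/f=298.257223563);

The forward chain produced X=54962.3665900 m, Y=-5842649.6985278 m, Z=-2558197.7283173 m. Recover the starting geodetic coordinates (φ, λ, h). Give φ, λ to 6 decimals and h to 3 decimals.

φ=-23.786856°, λ=-89.461029°, h=3714.764 m

start: X=54962.3666, Y=-5842649.6985, Z=-2558197.7283 m
→ geod (Bowring, a=6378137.000): φ=-23.78685600°, λ=-89.46102900°, h=3714.7640 m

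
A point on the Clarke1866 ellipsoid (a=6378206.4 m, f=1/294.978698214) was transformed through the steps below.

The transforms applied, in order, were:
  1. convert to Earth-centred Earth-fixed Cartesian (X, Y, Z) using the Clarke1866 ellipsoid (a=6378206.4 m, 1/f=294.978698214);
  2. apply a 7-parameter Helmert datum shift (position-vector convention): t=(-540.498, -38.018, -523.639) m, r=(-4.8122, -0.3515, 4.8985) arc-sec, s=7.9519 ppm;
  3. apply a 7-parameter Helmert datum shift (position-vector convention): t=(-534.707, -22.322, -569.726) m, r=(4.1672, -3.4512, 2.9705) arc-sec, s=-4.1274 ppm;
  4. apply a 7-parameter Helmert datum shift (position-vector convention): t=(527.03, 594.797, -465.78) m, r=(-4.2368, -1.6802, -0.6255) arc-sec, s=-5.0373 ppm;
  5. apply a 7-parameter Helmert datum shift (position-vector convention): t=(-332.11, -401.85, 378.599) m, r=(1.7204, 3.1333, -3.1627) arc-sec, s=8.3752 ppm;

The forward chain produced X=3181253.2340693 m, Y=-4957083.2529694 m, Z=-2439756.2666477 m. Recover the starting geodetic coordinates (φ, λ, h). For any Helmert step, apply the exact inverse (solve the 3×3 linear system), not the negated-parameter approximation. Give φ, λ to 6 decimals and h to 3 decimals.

φ=-22.627163°, λ=-57.303968°, h=395.156 m

start: X=3181253.2341, Y=-4957083.2530, Z=-2439756.2666 m
→ Helmert⁻¹: X=3181671.7642, Y=-4956611.4565, Z=-2440024.7557
→ Helmert⁻¹: X=3181155.9179, Y=-4957171.4648, Z=-2439699.0009
→ Helmert⁻¹: X=3181591.5550, Y=-4957264.6998, Z=-2439092.4239
→ Helmert⁻¹: X=3181984.8667, Y=-4957205.9357, Z=-2438670.4689
→ geod (Bowring, a=6378206.400): φ=-22.62716300°, λ=-57.30396800°, h=395.1560 m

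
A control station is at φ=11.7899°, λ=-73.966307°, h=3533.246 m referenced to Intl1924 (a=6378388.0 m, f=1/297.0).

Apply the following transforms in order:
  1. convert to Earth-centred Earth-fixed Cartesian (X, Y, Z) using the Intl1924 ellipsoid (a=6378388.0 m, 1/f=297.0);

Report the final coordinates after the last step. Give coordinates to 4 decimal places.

X=1725758.1774 m, Y=-6005103.9636 m, Z=1295396.8012 m

start: φ=11.789900°, λ=-73.966307°, h=3533.246 m
→ ECEF (a=6378388.000, f=1/297.0): X=1725758.1774, Y=-6005103.9636, Z=1295396.8012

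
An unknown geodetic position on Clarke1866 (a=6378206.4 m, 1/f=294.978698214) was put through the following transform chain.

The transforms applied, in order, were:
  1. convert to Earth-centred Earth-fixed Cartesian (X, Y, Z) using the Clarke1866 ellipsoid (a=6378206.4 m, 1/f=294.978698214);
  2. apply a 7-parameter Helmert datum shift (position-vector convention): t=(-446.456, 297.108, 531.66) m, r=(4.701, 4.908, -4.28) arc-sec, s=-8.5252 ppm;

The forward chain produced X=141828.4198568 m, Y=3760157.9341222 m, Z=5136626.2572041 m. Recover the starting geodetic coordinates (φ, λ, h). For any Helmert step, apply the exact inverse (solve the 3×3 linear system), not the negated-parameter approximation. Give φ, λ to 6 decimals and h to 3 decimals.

start: X=141828.4199, Y=3760157.9341, Z=5136626.2572 m
→ Helmert⁻¹: X=142075.8577, Y=3760012.8844, Z=5136056.0697
→ geod (Bowring, a=6378206.400): φ=53.95858200°, λ=87.83605100°, h=2753.0960 m

φ=53.958582°, λ=87.836051°, h=2753.096 m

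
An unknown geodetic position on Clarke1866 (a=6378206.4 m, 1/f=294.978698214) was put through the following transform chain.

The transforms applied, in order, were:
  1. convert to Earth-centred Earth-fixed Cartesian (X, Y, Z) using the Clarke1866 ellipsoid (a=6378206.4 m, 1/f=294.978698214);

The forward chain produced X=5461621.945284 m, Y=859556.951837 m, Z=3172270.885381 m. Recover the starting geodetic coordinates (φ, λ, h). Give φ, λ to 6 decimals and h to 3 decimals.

φ=30.014010°, λ=8.943920°, h=1450.217 m

start: X=5461621.9453, Y=859556.9518, Z=3172270.8854 m
→ geod (Bowring, a=6378206.400): φ=30.01401000°, λ=8.94392000°, h=1450.2170 m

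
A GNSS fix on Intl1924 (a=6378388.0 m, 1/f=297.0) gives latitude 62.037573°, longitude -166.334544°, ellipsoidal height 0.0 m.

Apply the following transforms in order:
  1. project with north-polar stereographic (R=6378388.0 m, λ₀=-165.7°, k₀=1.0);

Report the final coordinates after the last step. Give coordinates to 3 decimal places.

start: φ=62.037573°, λ=-166.334544°, h=0.000 m
→ stereo (R=6378388.0, λ₀=-165.7°): E=-35175.0893, N=-3175984.2723

E=-35175.089 m, N=-3175984.272 m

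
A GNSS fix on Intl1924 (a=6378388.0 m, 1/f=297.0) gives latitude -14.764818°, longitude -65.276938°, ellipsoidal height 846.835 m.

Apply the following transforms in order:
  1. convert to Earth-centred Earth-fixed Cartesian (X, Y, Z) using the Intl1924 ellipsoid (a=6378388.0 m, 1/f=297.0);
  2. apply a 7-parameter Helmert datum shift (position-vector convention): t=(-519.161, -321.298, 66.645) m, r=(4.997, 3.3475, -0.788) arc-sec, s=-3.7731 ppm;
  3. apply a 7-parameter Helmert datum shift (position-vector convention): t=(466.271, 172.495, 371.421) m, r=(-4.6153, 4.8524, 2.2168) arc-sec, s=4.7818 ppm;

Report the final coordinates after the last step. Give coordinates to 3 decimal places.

start: φ=-14.764818°, λ=-65.276938°, h=846.835 m
→ ECEF (a=6378388.000, f=1/297.0): X=2580470.7399, Y=-5604402.6123, Z=-1615185.6210
→ Helmert 7p (PV): X=2579894.2190, Y=-5604673.4930, Z=-1615290.5329
→ Helmert 7p (PV): X=2580395.0621, Y=-5604536.2145, Z=-1614862.1199

X=2580395.062 m, Y=-5604536.215 m, Z=-1614862.120 m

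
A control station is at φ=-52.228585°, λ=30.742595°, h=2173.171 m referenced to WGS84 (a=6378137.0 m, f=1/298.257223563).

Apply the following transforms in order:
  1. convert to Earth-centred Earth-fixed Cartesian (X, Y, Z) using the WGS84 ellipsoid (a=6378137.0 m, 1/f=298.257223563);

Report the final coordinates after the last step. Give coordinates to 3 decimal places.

X=3365881.343 m, Y=2001900.030 m, Z=-5020140.198 m

start: φ=-52.228585°, λ=30.742595°, h=2173.171 m
→ ECEF (a=6378137.000, f=1/298.257223563): X=3365881.3434, Y=2001900.0302, Z=-5020140.1981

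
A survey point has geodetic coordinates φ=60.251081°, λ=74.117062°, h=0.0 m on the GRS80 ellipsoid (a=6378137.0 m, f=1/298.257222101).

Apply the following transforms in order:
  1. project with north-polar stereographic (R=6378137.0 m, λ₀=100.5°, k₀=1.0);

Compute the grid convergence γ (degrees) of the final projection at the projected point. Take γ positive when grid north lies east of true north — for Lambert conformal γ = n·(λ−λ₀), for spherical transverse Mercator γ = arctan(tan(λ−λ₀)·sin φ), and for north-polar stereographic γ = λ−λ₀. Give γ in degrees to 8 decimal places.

-26.38293800

start: φ=60.251081°, λ=74.117062°, h=0.000 m
→ into stereo (λ₀=100.5°): φ=60.25108100°, λ−λ₀=-26.38293800°
convergence γ = -26.38293800°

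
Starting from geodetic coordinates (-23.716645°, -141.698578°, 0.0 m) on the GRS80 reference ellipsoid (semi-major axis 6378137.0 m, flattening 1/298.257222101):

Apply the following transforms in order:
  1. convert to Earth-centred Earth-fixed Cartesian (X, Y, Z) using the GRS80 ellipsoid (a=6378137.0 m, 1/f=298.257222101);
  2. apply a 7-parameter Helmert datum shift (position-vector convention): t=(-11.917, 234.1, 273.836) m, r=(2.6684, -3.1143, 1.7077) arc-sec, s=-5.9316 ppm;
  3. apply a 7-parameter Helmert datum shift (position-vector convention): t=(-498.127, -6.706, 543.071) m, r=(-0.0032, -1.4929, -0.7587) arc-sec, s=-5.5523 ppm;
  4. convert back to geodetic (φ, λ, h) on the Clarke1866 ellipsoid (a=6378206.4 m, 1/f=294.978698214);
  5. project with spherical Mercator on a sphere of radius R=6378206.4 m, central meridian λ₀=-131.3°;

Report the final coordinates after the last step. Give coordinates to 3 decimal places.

start: φ=-23.716645°, λ=-141.698578°, h=0.000 m
→ ECEF (a=6378137.000, f=1/298.257222101): X=-4585076.7737, Y=-3621260.2166, Z=-2549581.8884
→ Helmert 7p (PV): X=-4584993.0183, Y=-3621009.6140, Z=-2549409.0040
→ Helmert 7p (PV): X=-4585460.5550, Y=-3620979.3898, Z=-2548884.9068
→ geod (Bowring, a=6378206.400): φ=-23.71199981°, λ=-141.70307172°, h=-194.9336 m
→ merc (R=6378206.4, λ₀=-131.3°): E=-1158077.2468, N=-2718382.6749

E=-1158077.247 m, N=-2718382.675 m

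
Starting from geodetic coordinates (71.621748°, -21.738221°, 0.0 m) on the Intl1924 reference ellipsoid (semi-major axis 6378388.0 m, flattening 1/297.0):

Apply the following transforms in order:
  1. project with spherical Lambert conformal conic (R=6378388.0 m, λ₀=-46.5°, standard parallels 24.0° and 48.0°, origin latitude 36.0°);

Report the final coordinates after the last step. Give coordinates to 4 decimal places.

E=1093692.0246 m, N=4343343.8859 m

start: φ=71.621748°, λ=-21.738221°, h=0.000 m
→ lcc (R=6378388.0, λ₀=-46.5°): E=1093692.0246, N=4343343.8859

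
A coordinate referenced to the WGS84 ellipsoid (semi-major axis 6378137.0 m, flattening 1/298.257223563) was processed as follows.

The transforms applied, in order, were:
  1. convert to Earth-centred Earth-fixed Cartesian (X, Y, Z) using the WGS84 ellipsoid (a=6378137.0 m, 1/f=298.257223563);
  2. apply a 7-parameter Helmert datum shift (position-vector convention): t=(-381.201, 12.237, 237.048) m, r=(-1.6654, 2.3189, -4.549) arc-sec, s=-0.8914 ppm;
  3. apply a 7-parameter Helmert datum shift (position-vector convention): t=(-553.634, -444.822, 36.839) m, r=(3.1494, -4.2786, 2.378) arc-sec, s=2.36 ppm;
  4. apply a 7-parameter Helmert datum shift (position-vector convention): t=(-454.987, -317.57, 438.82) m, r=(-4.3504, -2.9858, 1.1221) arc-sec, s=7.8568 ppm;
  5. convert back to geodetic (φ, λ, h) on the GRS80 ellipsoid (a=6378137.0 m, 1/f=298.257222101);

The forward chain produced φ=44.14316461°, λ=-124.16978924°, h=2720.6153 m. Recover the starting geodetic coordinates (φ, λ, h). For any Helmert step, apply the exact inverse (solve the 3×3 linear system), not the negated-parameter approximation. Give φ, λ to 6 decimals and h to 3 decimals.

start: φ=44.143165°, λ=-124.169789°, h=2720.615 m
→ ECEF (a=6378137.000, f=1/298.257222101): X=-2575918.5408, Y=-3794651.3902, Z=4421415.5043
→ Helmert⁻¹: X=-2575399.9658, Y=-3794383.2413, Z=4420899.2016
→ Helmert⁻¹: X=-2574792.2887, Y=-3793832.2787, Z=4420963.2659
→ Helmert⁻¹: X=-2574379.4090, Y=-3793940.3663, Z=4420670.5839
→ geod (Bowring, a=6378137.000): φ=44.14745800°, λ=-124.15886600°, h=1159.4060 m

φ=44.147458°, λ=-124.158866°, h=1159.406 m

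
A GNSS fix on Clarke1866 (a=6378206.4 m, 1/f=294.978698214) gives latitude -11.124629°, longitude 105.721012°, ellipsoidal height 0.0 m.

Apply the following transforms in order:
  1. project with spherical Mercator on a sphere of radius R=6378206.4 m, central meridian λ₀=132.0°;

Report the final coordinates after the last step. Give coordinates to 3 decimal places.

E=-2925395.393 m, N=-1246256.667 m

start: φ=-11.124629°, λ=105.721012°, h=0.000 m
→ merc (R=6378206.4, λ₀=132.0°): E=-2925395.3934, N=-1246256.6675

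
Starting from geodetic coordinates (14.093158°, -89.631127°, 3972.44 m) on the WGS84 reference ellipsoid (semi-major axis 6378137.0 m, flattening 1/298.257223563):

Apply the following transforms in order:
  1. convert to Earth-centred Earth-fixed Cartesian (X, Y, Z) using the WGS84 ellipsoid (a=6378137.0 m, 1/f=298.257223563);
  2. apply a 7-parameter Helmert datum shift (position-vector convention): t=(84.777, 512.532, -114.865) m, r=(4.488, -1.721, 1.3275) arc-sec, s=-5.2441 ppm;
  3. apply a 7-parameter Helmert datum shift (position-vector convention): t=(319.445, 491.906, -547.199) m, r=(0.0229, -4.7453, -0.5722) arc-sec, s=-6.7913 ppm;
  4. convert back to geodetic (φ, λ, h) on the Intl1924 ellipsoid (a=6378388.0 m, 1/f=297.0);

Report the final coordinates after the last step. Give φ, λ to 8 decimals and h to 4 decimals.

φ=14.08870124°, λ=-89.62756589°, h=2516.9880 m

start: φ=14.093158°, λ=-89.631127°, h=3972.440 m
→ ECEF (a=6378137.000, f=1/298.257223563): X=39859.2468, Y=-6191114.7345, Z=1543947.8975
→ Helmert 7p (PV): X=39970.7779, Y=-6190603.0729, Z=1543690.5601
→ Helmert 7p (PV): X=40237.2645, Y=-6190069.4069, Z=1543133.1097
→ geod (Bowring, a=6378388.000): φ=14.08870124°, λ=-89.62756589°, h=2516.9880 m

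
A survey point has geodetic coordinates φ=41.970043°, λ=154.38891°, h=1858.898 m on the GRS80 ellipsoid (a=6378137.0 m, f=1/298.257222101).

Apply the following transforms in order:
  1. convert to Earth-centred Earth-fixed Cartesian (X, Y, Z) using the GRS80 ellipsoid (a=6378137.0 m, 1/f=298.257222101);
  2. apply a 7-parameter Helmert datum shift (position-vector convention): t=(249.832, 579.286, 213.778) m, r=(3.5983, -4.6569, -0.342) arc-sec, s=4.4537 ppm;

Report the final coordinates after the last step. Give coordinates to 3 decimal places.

X=-4283716.082 m, Y=2054020.229 m, Z=4244545.413 m

start: φ=41.970043°, λ=154.388910°, h=1858.898 m
→ ECEF (a=6378137.000, f=1/298.257222101): X=-4283854.4127, Y=2053498.7381, Z=4244373.6269
→ Helmert 7p (PV): X=-4283716.0817, Y=2054020.2291, Z=4244545.4134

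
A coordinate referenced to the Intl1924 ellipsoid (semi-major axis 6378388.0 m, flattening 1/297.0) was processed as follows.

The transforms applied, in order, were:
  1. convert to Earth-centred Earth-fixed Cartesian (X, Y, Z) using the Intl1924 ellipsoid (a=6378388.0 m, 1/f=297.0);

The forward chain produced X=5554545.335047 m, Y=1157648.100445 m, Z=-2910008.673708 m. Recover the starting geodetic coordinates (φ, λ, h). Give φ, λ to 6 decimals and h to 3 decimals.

φ=-27.309395°, λ=11.772749°, h=2721.838 m

start: X=5554545.3350, Y=1157648.1004, Z=-2910008.6737 m
→ geod (Bowring, a=6378388.000): φ=-27.30939500°, λ=11.77274900°, h=2721.8380 m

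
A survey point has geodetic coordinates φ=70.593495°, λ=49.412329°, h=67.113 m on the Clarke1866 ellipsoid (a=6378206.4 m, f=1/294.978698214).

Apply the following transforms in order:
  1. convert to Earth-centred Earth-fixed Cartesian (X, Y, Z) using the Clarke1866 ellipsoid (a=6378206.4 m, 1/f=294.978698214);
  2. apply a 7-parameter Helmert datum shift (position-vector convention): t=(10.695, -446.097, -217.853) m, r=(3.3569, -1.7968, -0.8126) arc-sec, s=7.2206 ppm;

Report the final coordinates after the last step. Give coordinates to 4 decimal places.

X=1382982.8179 m, Y=1613748.5503 m, Z=5993107.0426 m

start: φ=70.593495°, λ=49.412329°, h=67.113 m
→ ECEF (a=6378206.400, f=1/294.978698214): X=1383007.9854, Y=1614285.9787, Z=5993243.3009
→ Helmert 7p (PV): X=1382982.8179, Y=1613748.5503, Z=5993107.0426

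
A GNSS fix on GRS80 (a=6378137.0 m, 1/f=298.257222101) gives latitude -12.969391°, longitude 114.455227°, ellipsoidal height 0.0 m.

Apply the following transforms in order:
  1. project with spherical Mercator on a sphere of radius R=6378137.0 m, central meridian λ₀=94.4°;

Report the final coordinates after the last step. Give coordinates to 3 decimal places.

start: φ=-12.969391°, λ=114.455227°, h=0.000 m
→ merc (R=6378137.0, λ₀=94.4°): E=2232537.6574, N=-1456235.4810

E=2232537.657 m, N=-1456235.481 m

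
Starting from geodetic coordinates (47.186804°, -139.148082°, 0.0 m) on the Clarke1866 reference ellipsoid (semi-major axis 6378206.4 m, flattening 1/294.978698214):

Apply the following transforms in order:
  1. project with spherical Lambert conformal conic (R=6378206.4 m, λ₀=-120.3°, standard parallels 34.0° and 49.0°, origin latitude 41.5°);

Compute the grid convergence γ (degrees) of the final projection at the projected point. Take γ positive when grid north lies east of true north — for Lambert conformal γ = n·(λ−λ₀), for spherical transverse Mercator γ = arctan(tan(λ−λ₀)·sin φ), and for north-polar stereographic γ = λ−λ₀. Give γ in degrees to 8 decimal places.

-12.52514984

start: φ=47.186804°, λ=-139.148082°, h=0.000 m
→ into lcc (λ₀=-120.3°): φ=47.18680400°, λ−λ₀=-18.84808200°
convergence γ = -12.52514984°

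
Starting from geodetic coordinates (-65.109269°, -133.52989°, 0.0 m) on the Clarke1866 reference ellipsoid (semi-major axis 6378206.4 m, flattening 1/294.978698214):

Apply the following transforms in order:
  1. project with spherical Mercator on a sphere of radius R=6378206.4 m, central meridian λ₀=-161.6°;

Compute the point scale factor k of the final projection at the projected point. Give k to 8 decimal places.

2.37592294

start: φ=-65.109269°, λ=-133.529890°, h=0.000 m
→ into merc (λ₀=-161.6°): φ=-65.10926900°, λ−λ₀=28.07011000°
scale k = 2.37592294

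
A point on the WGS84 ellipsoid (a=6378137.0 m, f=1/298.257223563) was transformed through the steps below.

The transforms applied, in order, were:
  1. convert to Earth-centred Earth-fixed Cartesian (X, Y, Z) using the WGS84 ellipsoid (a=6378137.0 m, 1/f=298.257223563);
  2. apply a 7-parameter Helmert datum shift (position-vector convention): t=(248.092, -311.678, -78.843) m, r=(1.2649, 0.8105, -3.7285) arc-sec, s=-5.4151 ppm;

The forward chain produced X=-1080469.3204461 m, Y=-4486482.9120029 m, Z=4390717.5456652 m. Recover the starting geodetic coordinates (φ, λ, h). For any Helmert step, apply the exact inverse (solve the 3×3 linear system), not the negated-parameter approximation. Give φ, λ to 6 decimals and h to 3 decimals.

start: X=-1080469.3204, Y=-4486482.9120, Z=4390717.5457 m
→ Helmert⁻¹: X=-1080659.4245, Y=-4486188.1351, Z=4390843.4302
→ geod (Bowring, a=6378137.000): φ=43.76939400°, λ=-103.54371700°, h=1762.1270 m

φ=43.769394°, λ=-103.543717°, h=1762.127 m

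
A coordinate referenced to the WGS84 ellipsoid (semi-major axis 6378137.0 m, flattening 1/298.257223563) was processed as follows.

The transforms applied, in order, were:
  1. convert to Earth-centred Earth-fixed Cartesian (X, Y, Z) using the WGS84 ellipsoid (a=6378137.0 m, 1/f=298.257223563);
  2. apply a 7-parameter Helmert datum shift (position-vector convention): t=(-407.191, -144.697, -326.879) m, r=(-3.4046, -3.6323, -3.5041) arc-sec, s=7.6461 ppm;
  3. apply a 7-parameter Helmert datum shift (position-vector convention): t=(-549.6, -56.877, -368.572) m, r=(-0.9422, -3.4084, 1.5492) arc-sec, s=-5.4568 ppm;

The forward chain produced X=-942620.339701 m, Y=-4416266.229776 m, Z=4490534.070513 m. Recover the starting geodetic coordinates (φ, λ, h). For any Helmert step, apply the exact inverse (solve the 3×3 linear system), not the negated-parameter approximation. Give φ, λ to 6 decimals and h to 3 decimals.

start: X=-942620.3397, Y=-4416266.2298, Z=4490534.0705 m
→ Helmert⁻¹: X=-942034.8399, Y=-4416246.8901, Z=4490922.5421
→ Helmert⁻¹: X=-941466.3371, Y=-4416158.5522, Z=4491158.7670
→ geod (Bowring, a=6378137.000): φ=45.03819300°, λ=-102.03454000°, h=1144.8420 m

φ=45.038193°, λ=-102.034540°, h=1144.842 m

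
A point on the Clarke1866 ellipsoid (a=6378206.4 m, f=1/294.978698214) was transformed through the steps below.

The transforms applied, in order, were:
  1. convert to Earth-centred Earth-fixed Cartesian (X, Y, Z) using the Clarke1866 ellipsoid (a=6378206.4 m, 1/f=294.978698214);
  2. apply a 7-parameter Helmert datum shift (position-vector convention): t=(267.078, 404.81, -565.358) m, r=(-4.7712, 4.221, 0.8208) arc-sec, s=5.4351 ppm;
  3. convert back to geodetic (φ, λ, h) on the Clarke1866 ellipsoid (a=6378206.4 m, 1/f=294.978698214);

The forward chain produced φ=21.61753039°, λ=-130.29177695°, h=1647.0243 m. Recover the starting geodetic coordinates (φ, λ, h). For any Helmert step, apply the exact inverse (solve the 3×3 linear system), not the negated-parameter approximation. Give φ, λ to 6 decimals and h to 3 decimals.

φ=21.618897°, λ=-130.291459°, h=2267.816 m

start: φ=21.617530°, λ=-130.291777°, h=1647.024 m
→ ECEF (a=6378206.400, f=1/294.978698214): X=-3837300.3722, Y=-4526105.9769, Z=2335563.3671
→ Helmert⁻¹: X=-3837612.4079, Y=-4526524.9472, Z=2335932.7903
→ geod (Bowring, a=6378206.400): φ=21.61889700°, λ=-130.29145900°, h=2267.8160 m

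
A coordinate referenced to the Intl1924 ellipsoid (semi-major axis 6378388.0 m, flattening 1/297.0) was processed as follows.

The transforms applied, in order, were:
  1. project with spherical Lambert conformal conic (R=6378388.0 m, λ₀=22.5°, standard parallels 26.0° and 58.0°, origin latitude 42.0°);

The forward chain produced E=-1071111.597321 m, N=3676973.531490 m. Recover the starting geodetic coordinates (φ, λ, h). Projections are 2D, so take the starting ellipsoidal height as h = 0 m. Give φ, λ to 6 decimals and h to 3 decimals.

φ=72.850259°, λ=-6.122168°, h=0.000 m

start: E=-1071111.5973, N=3676973.5315 m
→ lcc⁻¹: φ=72.85025900°, λ=-6.12216800°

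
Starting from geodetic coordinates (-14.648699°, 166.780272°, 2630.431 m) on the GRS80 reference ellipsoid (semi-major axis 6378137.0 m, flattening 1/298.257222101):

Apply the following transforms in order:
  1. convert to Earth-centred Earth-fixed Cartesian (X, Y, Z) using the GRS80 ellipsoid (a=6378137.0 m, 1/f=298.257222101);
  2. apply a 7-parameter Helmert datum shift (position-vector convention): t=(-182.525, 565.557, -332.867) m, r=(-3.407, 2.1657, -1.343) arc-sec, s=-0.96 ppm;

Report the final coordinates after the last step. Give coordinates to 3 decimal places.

X=-6011236.000 m, Y=1412640.039 m, Z=-1603480.360 m

start: φ=-14.648699°, λ=166.780272°, h=2630.431 m
→ ECEF (a=6378137.000, f=1/298.257222101): X=-6011051.6071, Y=1412063.1798, Z=-1603188.8216
→ Helmert 7p (PV): X=-6011236.0004, Y=1412640.0386, Z=-1603480.3598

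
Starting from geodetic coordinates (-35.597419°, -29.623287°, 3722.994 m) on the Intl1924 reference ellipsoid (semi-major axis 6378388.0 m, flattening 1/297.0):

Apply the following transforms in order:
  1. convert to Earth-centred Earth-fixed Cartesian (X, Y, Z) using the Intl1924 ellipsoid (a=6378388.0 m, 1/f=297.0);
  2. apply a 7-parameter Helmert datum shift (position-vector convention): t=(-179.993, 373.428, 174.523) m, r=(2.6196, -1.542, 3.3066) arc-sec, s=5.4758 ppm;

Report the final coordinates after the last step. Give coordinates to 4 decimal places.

start: φ=-35.597419°, λ=-29.623287°, h=3722.994 m
→ ECEF (a=6378388.000, f=1/297.0): X=4516316.3396, Y=-2568053.2823, Z=-3694187.1459
→ Helmert 7p (PV): X=4516229.8626, Y=-2567574.5986, Z=-3694031.7031

X=4516229.8626 m, Y=-2567574.5986 m, Z=-3694031.7031 m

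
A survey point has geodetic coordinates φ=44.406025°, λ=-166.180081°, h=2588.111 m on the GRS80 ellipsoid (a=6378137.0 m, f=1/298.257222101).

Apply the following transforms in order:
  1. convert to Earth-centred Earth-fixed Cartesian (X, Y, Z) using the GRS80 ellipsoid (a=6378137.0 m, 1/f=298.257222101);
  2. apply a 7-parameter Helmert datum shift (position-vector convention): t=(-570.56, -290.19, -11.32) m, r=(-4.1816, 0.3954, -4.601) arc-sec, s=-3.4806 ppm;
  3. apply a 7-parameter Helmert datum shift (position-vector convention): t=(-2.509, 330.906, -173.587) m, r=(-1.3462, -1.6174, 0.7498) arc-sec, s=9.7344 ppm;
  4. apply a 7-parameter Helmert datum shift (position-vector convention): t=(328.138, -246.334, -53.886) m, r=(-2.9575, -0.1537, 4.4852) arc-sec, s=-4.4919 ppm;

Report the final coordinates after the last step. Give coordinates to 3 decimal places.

start: φ=44.406025°, λ=-166.180081°, h=2588.111 m
→ ECEF (a=6378137.000, f=1/298.257222101): X=-4433694.3553, Y=-1090654.3007, Z=4442244.9991
→ Helmert 7p (PV): X=-4434265.2962, Y=-1090751.7386, Z=4442248.8273
→ Helmert 7p (PV): X=-4434341.8388, Y=-1090418.5768, Z=4442090.8307
→ Helmert 7p (PV): X=-4433973.3813, Y=-1090692.7444, Z=4442029.3218

X=-4433973.381 m, Y=-1090692.744 m, Z=4442029.322 m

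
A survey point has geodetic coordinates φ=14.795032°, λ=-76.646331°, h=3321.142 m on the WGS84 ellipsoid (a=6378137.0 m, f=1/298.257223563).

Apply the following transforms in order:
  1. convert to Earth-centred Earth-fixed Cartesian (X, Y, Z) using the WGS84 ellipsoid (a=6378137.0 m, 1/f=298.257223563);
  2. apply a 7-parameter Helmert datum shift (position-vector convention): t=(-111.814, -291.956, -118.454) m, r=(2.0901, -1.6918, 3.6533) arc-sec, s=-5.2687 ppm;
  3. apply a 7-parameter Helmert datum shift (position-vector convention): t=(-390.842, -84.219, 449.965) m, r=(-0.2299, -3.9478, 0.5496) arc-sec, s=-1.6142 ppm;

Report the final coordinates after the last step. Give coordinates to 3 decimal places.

X=1424880.558 m, Y=-6004699.324 m, Z=1619336.506 m

start: φ=14.795032°, λ=-76.646331°, h=3321.142 m
→ ECEF (a=6378137.000, f=1/298.257223563): X=1425314.9411, Y=-6004378.9182, Z=1619031.3182
→ Helmert 7p (PV): X=1425288.6854, Y=-6004630.4000, Z=1618855.1819
→ Helmert 7p (PV): X=1424880.5582, Y=-6004699.3242, Z=1619336.5057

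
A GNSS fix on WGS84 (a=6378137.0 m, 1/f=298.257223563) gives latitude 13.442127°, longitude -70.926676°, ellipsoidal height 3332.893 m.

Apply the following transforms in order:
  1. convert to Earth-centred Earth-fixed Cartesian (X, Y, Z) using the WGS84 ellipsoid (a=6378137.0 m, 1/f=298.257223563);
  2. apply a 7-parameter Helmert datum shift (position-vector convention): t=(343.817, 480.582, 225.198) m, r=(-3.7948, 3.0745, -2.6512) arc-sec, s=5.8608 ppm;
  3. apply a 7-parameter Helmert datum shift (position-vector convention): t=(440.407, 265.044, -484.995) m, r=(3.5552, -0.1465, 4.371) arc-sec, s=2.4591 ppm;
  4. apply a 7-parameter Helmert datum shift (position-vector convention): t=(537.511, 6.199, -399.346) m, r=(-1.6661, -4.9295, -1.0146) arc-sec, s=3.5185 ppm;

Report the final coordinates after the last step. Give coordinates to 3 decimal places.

X=2029914.702 m, Y=-5866270.819 m, Z=1473229.188 m

start: φ=13.442127°, λ=-70.926676°, h=3332.893 m
→ ECEF (a=6378137.000, f=1/298.257223563): X=2028563.1906, Y=-5866973.7390, Z=1473796.9702
→ Helmert 7p (PV): X=2028865.4537, Y=-5866526.5016, Z=1474108.5083
→ Helmert 7p (PV): X=2029434.1220, Y=-5866258.2977, Z=1473527.4630
→ Helmert 7p (PV): X=2029914.7020, Y=-5866270.8193, Z=1473229.1877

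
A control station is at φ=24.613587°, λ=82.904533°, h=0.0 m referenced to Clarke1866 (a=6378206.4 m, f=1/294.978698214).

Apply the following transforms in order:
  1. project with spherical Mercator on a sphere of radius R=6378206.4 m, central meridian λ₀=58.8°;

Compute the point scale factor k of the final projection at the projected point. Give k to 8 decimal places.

1.09994379

start: φ=24.613587°, λ=82.904533°, h=0.000 m
→ into merc (λ₀=58.8°): φ=24.61358700°, λ−λ₀=24.10453300°
scale k = 1.09994379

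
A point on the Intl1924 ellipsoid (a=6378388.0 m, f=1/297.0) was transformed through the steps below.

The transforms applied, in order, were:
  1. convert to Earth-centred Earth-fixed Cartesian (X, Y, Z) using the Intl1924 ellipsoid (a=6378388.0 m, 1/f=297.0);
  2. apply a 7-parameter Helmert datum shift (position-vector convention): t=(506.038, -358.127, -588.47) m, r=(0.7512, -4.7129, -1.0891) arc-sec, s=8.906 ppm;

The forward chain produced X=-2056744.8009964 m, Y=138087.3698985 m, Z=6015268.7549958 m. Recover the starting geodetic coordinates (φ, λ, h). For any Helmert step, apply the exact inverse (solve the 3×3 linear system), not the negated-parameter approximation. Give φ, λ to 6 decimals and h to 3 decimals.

start: X=-2056744.8010, Y=138087.3699, Z=6015268.7550 m
→ Helmert⁻¹: X=-2057095.7935, Y=138455.3115, Z=6015850.1461
→ geod (Bowring, a=6378388.000): φ=71.20061900°, λ=176.14944600°, h=185.6600 m

φ=71.200619°, λ=176.149446°, h=185.660 m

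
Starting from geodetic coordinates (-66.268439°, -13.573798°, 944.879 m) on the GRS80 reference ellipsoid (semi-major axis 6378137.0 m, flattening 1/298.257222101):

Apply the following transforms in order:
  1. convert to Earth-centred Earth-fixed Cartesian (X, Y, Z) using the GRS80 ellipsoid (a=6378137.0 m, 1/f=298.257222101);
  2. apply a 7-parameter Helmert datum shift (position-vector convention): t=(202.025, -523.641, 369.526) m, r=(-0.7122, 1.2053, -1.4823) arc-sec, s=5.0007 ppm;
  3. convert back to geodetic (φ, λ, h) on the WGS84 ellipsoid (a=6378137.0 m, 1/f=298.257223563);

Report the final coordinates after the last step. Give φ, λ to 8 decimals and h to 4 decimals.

start: φ=-66.268439°, λ=-13.573798°, h=944.879 m
→ ECEF (a=6378137.000, f=1/298.257222101): X=2502595.6487, Y=-604230.2917, Z=-5816923.4740
→ Helmert 7p (PV): X=2502771.8550, Y=-604795.0241, Z=-5816595.5743
→ geod (Bowring, a=6378137.000): φ=-66.26476139°, λ=-13.58509341°, h=767.0147 m

φ=-66.26476139°, λ=-13.58509341°, h=767.0147 m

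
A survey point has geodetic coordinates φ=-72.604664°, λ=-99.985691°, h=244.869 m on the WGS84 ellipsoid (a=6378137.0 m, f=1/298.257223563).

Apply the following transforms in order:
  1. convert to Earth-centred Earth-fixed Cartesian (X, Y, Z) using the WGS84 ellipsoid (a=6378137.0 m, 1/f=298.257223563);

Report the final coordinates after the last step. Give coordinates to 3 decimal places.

X=-331673.318 m, Y=-1883763.744 m, Z=-6064431.638 m

start: φ=-72.604664°, λ=-99.985691°, h=244.869 m
→ ECEF (a=6378137.000, f=1/298.257223563): X=-331673.3183, Y=-1883763.7440, Z=-6064431.6383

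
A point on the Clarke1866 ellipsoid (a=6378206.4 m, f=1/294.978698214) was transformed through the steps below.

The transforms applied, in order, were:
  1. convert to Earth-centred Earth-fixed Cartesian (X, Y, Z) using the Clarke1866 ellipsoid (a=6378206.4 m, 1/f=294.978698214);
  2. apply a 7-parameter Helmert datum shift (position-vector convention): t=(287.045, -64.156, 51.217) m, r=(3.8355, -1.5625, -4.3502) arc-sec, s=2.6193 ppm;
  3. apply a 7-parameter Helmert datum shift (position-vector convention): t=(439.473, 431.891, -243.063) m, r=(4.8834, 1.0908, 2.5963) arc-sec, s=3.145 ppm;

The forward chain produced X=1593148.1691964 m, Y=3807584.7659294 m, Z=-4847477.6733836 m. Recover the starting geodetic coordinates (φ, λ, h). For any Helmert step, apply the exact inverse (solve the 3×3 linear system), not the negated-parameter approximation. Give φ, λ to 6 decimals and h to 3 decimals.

start: X=1593148.1692, Y=3807584.7659, Z=-4847477.6734 m
→ Helmert⁻¹: X=1592777.2410, Y=3807006.0911, Z=-4847301.0751
→ Helmert⁻¹: X=1592369.0134, Y=3807003.7209, Z=-4847422.4493
→ geod (Bowring, a=6378206.400): φ=-49.78420400°, λ=67.30173100°, h=393.8620 m

φ=-49.784204°, λ=67.301731°, h=393.862 m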